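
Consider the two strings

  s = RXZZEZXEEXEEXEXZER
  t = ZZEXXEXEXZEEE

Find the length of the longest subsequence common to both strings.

Taking Z (s #3, t #1); then Z (s #4, t #2); then E (s #5, t #3); then X (s #7, t #4); then X (s #10, t #5); then E (s #12, t #6); then X (s #13, t #7); then E (s #14, t #8); then X (s #15, t #9); then Z (s #16, t #10); then E (s #17, t #13) gives a common subsequence of length 11. Since dp[18][13] = 11, nothing longer is possible.

11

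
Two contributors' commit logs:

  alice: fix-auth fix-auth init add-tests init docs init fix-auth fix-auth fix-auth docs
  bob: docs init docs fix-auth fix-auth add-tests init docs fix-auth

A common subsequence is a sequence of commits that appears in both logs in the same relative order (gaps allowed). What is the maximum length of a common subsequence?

6

Pick fix-auth [1,4], fix-auth [2,5], add-tests [4,6], init [5,7], docs [6,8], fix-auth [10,9]; all 6 commits appear in both, in order. Since dp[11][9] = 6, nothing longer is possible.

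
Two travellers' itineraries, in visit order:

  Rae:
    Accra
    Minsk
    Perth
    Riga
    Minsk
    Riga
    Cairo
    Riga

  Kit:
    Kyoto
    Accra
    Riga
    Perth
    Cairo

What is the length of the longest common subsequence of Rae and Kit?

3

One common subsequence of length 3: Accra (Rae #1, Kit #2), then Perth (Rae #3, Kit #4), then Cairo (Rae #7, Kit #5). Since dp[8][5] = 3, nothing longer is possible.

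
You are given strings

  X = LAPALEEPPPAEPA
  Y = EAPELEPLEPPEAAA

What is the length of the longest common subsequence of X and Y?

9

Match A at X[2]=Y[2], P at X[3]=Y[3], L at X[5]=Y[5], E at X[6]=Y[6], E at X[7]=Y[9], P at X[8]=Y[10], P at X[9]=Y[11], A at X[11]=Y[14], A at X[14]=Y[15] — 9 characters in the same relative order in both. Since dp[14][15] = 9, nothing longer is possible.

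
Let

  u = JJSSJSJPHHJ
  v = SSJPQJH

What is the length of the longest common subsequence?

5

Pick S (u #3, v #1), then S (u #4, v #2), then J (u #5, v #3), then J (u #7, v #6), then H (u #10, v #7); all 5 characters appear in both, in order. Since dp[11][7] = 5, nothing longer is possible.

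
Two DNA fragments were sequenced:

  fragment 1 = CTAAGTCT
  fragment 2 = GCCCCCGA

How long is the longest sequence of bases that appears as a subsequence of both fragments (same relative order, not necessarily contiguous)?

2

Let dp[i][j] be the LCS length of the first i bases of fragment 1 and the first j bases of fragment 2. dp[i][j] = dp[i-1][j-1]+1 when the i-th and j-th bases match, else max(dp[i-1][j], dp[i][j-1]).
    ·  G  C  C  C  C  C  G  A
 ·  0  0  0  0  0  0  0  0  0
 C  0  0  1  1  1  1  1  1  1
 T  0  0  1  1  1  1  1  1  1
 A  0  0  1  1  1  1  1  1  2
 A  0  0  1  1  1  1  1  1  2
 G  0  1  1  1  1  1  1  2  2
 T  0  1  1  1  1  1  1  2  2
 C  0  1  2  2  2  2  2  2  2
 T  0  1  2  2  2  2  2  2  2
dp[8][8] = 2. One LCS (by backtracking along matches): CA.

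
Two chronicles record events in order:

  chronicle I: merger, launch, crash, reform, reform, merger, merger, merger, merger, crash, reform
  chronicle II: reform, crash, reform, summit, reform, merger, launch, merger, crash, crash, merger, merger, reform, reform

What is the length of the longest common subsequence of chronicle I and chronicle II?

One common subsequence of length 8: crash [3,2], then reform [4,3], then reform [5,5], then merger [6,6], then merger [7,8], then merger [8,11], then merger [9,12], then reform [11,14]. The LCS DP gives dp[11][14] = 8, so this is optimal.

8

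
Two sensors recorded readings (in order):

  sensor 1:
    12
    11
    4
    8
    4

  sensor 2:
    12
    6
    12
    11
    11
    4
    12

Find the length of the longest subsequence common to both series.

Pick 12 (sensor 1 #1, sensor 2 #3); then 11 (sensor 1 #2, sensor 2 #5); then 4 (sensor 1 #3, sensor 2 #6); all 3 values appear in both, in order. The LCS DP gives dp[5][7] = 3, so this is optimal.

3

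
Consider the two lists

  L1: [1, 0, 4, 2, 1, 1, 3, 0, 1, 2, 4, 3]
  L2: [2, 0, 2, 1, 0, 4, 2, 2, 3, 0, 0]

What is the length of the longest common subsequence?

Match 1 at L1[1]=L2[4], then 0 at L1[2]=L2[5], then 4 at L1[3]=L2[6], then 2 at L1[4]=L2[8], then 3 at L1[7]=L2[9], then 0 at L1[8]=L2[11] — 6 values in the same relative order in both. The LCS DP gives dp[12][11] = 6, so this is optimal.

6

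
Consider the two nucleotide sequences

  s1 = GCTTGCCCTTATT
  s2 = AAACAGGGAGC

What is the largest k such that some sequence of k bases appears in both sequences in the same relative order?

One common subsequence of length 3: G (s1 #1, s2 #8), then G (s1 #5, s2 #10), then C (s1 #8, s2 #11). Since dp[13][11] = 3, nothing longer is possible.

3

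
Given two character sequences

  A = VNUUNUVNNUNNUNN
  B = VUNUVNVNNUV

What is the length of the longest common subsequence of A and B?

9

Pick V (A #1, B #1) → U (A #4, B #2) → N (A #5, B #3) → U (A #6, B #4) → V (A #7, B #5) → N (A #8, B #6) → N (A #11, B #8) → N (A #12, B #9) → U (A #13, B #10); all 9 characters appear in both, in order, and the DP table's final entry dp[15][11] is also 9, so no common subsequence is longer.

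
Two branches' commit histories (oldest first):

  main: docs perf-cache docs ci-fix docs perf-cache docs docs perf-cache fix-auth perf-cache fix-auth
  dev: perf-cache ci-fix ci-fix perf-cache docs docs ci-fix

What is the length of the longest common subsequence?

5

One common subsequence of length 5: perf-cache [2,1]; then ci-fix [4,3]; then perf-cache [6,4]; then docs [7,5]; then docs [8,6]. The LCS DP gives dp[12][7] = 5, so this is optimal.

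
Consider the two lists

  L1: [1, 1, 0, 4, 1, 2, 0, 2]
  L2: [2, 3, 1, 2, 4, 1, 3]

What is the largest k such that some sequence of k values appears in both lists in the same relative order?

3

One common subsequence of length 3: 1 [1,3], 4 [4,5], 1 [5,6]. dp[8][7] = 3 confirms this is the maximum.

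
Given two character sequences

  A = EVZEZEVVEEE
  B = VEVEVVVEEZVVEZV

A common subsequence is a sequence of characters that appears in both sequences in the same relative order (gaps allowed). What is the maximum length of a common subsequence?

8

Match E at A[1]=B[2], then V at A[2]=B[3], then E at A[4]=B[4], then V at A[7]=B[6], then V at A[8]=B[7], then E at A[9]=B[8], then E at A[10]=B[9], then E at A[11]=B[13] — 8 characters in the same relative order in both, and the DP table's final entry dp[11][15] is also 8, so no common subsequence is longer.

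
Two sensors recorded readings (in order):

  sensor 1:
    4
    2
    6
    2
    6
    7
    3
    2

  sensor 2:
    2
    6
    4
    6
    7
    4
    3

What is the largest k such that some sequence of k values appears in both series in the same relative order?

5

One common subsequence of length 5: 2 (sensor 1 #2, sensor 2 #1) → 6 (sensor 1 #3, sensor 2 #2) → 6 (sensor 1 #5, sensor 2 #4) → 7 (sensor 1 #6, sensor 2 #5) → 3 (sensor 1 #7, sensor 2 #7), and the DP table's final entry dp[8][7] is also 5, so no common subsequence is longer.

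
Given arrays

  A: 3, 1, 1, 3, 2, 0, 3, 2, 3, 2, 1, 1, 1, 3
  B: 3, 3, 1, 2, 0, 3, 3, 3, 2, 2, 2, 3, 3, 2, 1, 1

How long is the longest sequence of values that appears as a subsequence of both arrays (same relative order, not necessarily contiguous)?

10

One common subsequence of length 10: 3 (A #1, B #2), then 1 (A #3, B #3), then 2 (A #5, B #4), then 0 (A #6, B #5), then 3 (A #7, B #8), then 2 (A #8, B #11), then 3 (A #9, B #13), then 2 (A #10, B #14), then 1 (A #12, B #15), then 1 (A #13, B #16). Since dp[14][16] = 10, nothing longer is possible.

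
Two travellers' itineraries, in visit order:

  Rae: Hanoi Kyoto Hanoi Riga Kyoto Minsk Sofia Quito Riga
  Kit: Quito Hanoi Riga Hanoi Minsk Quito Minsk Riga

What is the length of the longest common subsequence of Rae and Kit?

Pick Hanoi [1,2]; then Hanoi [3,4]; then Minsk [6,5]; then Quito [8,6]; then Riga [9,8]; all 5 stops appear in both, in order. dp[9][8] = 5 confirms this is the maximum.

5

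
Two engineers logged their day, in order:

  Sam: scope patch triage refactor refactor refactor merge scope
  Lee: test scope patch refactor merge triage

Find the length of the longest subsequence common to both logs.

4

Taking scope (Sam #1, Lee #2) → patch (Sam #2, Lee #3) → refactor (Sam #6, Lee #4) → merge (Sam #7, Lee #5) gives a common subsequence of length 4. Since dp[8][6] = 4, nothing longer is possible.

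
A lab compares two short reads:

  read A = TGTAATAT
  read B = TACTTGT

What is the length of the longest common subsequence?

Let dp[i][j] be the LCS length of the first i bases of read A and the first j bases of read B. dp[i][j] = dp[i-1][j-1]+1 when the i-th and j-th bases match, else max(dp[i-1][j], dp[i][j-1]).
    ·  T  A  C  T  T  G  T
 ·  0  0  0  0  0  0  0  0
 T  0  1  1  1  1  1  1  1
 G  0  1  1  1  1  1  2  2
 T  0  1  1  1  2  2  2  3
 A  0  1  2  2  2  2  2  3
 A  0  1  2  2  2  2  2  3
 T  0  1  2  2  3  3  3  3
 A  0  1  2  2  3  3  3  3
 T  0  1  2  2  3  4  4  4
dp[8][7] = 4. One LCS (by backtracking along matches): TTTT.

4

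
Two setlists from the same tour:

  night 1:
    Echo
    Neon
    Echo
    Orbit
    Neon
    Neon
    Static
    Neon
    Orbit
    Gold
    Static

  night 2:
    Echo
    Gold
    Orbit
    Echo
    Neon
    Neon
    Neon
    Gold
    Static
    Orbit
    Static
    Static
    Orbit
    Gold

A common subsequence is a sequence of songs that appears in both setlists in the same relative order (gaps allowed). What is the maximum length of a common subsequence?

7

One common subsequence of length 7: Echo at night 1[1]=night 2[4] → Neon at night 1[2]=night 2[5] → Neon at night 1[5]=night 2[6] → Neon at night 1[6]=night 2[7] → Static at night 1[7]=night 2[12] → Orbit at night 1[9]=night 2[13] → Gold at night 1[10]=night 2[14]. dp[11][14] = 7 confirms this is the maximum.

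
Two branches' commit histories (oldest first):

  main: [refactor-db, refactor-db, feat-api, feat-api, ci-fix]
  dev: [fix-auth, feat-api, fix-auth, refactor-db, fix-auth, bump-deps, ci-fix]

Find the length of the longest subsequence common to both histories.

2

One common subsequence of length 2: refactor-db (main #1, dev #4) → ci-fix (main #5, dev #7). Since dp[5][7] = 2, nothing longer is possible.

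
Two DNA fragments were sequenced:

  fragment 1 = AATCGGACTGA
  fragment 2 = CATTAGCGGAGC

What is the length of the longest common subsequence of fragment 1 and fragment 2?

Let dp[i][j] be the LCS length of the first i bases of fragment 1 and the first j bases of fragment 2. dp[i][j] = dp[i-1][j-1]+1 when the i-th and j-th bases match, else max(dp[i-1][j], dp[i][j-1]).
    ·  C  A  T  T  A  G  C  G  G  A  G  C
 ·  0  0  0  0  0  0  0  0  0  0  0  0  0
 A  0  0  1  1  1  1  1  1  1  1  1  1  1
 A  0  0  1  1  1  2  2  2  2  2  2  2  2
 T  0  0  1  2  2  2  2  2  2  2  2  2  2
 C  0  1  1  2  2  2  2  3  3  3  3  3  3
 G  0  1  1  2  2  2  3  3  4  4  4  4  4
 G  0  1  1  2  2  2  3  3  4  5  5  5  5
 A  0  1  2  2  2  3  3  3  4  5  6  6  6
 C  0  1  2  2  2  3  3  4  4  5  6  6  7
 T  0  1  2  3  3  3  3  4  4  5  6  6  7
 G  0  1  2  3  3  3  4  4  5  5  6  7  7
 A  0  1  2  3  3  4  4  4  5  5  6  7  7
dp[11][12] = 7. One LCS (by backtracking along matches): AACGGAC.

7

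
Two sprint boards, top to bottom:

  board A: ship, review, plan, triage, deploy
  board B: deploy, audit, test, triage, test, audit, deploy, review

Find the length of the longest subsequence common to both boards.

2

Pick triage (board A #4, board B #4), then deploy (board A #5, board B #7); all 2 tasks appear in both, in order. The LCS DP gives dp[5][8] = 2, so this is optimal.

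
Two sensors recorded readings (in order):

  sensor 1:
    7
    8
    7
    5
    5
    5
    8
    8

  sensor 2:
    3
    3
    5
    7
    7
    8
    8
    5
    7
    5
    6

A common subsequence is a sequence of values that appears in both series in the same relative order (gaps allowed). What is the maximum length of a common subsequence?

Match 7 [1,5], then 8 [2,7], then 7 [3,9], then 5 [4,10] — 4 values in the same relative order in both, and the DP table's final entry dp[8][11] is also 4, so no common subsequence is longer.

4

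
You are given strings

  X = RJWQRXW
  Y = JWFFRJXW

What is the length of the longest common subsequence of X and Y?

One common subsequence of length 5: J at X[2]=Y[1], W at X[3]=Y[2], R at X[5]=Y[5], X at X[6]=Y[7], W at X[7]=Y[8]. dp[7][8] = 5 confirms this is the maximum.

5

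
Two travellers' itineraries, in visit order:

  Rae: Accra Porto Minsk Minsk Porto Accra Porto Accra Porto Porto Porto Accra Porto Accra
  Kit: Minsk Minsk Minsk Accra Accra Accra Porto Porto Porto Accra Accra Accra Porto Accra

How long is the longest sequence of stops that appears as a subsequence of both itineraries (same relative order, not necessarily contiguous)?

Match Minsk at Rae[3]=Kit[2] → Minsk at Rae[4]=Kit[3] → Accra at Rae[6]=Kit[5] → Accra at Rae[8]=Kit[6] → Porto at Rae[9]=Kit[7] → Porto at Rae[10]=Kit[8] → Porto at Rae[11]=Kit[9] → Accra at Rae[12]=Kit[12] → Porto at Rae[13]=Kit[13] → Accra at Rae[14]=Kit[14] — 10 stops in the same relative order in both. Since dp[14][14] = 10, nothing longer is possible.

10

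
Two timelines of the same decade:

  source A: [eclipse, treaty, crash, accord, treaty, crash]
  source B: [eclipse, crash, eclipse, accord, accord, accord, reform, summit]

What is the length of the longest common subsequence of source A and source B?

3

One common subsequence of length 3: eclipse (source A #1, source B #1), then crash (source A #3, source B #2), then accord (source A #4, source B #6), and the DP table's final entry dp[6][8] is also 3, so no common subsequence is longer.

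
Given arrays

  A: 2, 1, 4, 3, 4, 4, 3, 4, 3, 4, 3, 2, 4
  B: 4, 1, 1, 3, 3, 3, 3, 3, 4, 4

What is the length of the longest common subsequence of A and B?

One common subsequence of length 6: 1 at A[2]=B[3] → 3 at A[4]=B[6] → 3 at A[7]=B[7] → 3 at A[9]=B[8] → 4 at A[10]=B[9] → 4 at A[13]=B[10]. dp[13][10] = 6 confirms this is the maximum.

6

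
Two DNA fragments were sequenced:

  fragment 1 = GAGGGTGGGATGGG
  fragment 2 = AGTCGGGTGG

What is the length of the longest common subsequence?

9

Taking A [2,1], G [5,2], T [6,3], G [7,5], G [8,6], G [9,7], T [11,8], G [13,9], G [14,10] gives a common subsequence of length 9, and the DP table's final entry dp[14][10] is also 9, so no common subsequence is longer.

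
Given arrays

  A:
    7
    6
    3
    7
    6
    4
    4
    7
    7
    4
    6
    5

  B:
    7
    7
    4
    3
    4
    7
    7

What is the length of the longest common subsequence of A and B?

6

Pick 7 at A[1]=B[1], then 7 at A[4]=B[2], then 4 at A[6]=B[3], then 4 at A[7]=B[5], then 7 at A[8]=B[6], then 7 at A[9]=B[7]; all 6 values appear in both, in order. dp[12][7] = 6 confirms this is the maximum.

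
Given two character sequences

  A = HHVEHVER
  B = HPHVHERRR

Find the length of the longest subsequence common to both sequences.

Pick H at A[1]=B[1], then H at A[2]=B[3], then V at A[3]=B[4], then H at A[5]=B[5], then E at A[7]=B[6], then R at A[8]=B[9]; all 6 characters appear in both, in order. dp[8][9] = 6 confirms this is the maximum.

6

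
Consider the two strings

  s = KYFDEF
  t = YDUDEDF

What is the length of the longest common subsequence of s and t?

4

Let dp[i][j] be the LCS length of the first i characters of s and the first j characters of t. dp[i][j] = dp[i-1][j-1]+1 when the i-th and j-th characters match, else max(dp[i-1][j], dp[i][j-1]).
    ·  Y  D  U  D  E  D  F
 ·  0  0  0  0  0  0  0  0
 K  0  0  0  0  0  0  0  0
 Y  0  1  1  1  1  1  1  1
 F  0  1  1  1  1  1  1  2
 D  0  1  2  2  2  2  2  2
 E  0  1  2  2  2  3  3  3
 F  0  1  2  2  2  3  3  4
dp[6][7] = 4. One LCS (by backtracking along matches): YDEF.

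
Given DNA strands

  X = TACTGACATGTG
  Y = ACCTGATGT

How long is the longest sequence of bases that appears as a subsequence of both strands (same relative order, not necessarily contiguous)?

8

Let dp[i][j] be the LCS length of the first i bases of X and the first j bases of Y. dp[i][j] = dp[i-1][j-1]+1 when the i-th and j-th bases match, else max(dp[i-1][j], dp[i][j-1]).
    ·  A  C  C  T  G  A  T  G  T
 ·  0  0  0  0  0  0  0  0  0  0
 T  0  0  0  0  1  1  1  1  1  1
 A  0  1  1  1  1  1  2  2  2  2
 C  0  1  2  2  2  2  2  2  2  2
 T  0  1  2  2  3  3  3  3  3  3
 G  0  1  2  2  3  4  4  4  4  4
 A  0  1  2  2  3  4  5  5  5  5
 C  0  1  2  3  3  4  5  5  5  5
 A  0  1  2  3  3  4  5  5  5  5
 T  0  1  2  3  4  4  5  6  6  6
 G  0  1  2  3  4  5  5  6  7  7
 T  0  1  2  3  4  5  5  6  7  8
 G  0  1  2  3  4  5  5  6  7  8
dp[12][9] = 8. One LCS (by backtracking along matches): ACTGATGT.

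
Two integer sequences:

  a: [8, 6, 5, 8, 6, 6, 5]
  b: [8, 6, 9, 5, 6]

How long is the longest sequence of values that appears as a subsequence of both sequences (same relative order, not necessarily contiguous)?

4

Let dp[i][j] be the LCS length of the first i values of a and the first j values of b. dp[i][j] = dp[i-1][j-1]+1 when the i-th and j-th values match, else max(dp[i-1][j], dp[i][j-1]).
    ·  8  6  9  5  6
 ·  0  0  0  0  0  0
 8  0  1  1  1  1  1
 6  0  1  2  2  2  2
 5  0  1  2  2  3  3
 8  0  1  2  2  3  3
 6  0  1  2  2  3  4
 6  0  1  2  2  3  4
 5  0  1  2  2  3  4
dp[7][5] = 4. One LCS (by backtracking along matches): 8, 6, 5, 6.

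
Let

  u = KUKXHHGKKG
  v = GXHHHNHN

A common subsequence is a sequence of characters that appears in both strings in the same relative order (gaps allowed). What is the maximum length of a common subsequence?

3

Taking X (u #4, v #2), then H (u #5, v #5), then H (u #6, v #7) gives a common subsequence of length 3. The LCS DP gives dp[10][8] = 3, so this is optimal.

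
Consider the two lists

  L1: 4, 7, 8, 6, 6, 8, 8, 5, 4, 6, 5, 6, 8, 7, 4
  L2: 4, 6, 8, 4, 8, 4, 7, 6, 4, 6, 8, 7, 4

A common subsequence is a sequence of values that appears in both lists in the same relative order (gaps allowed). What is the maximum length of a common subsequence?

One common subsequence of length 10: 4 (L1 #1, L2 #1), 6 (L1 #5, L2 #2), 8 (L1 #6, L2 #3), 8 (L1 #7, L2 #5), 4 (L1 #9, L2 #6), 6 (L1 #10, L2 #8), 6 (L1 #12, L2 #10), 8 (L1 #13, L2 #11), 7 (L1 #14, L2 #12), 4 (L1 #15, L2 #13). Since dp[15][13] = 10, nothing longer is possible.

10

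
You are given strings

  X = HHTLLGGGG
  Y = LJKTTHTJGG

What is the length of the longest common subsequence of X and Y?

4

Taking H [2,6], then T [3,7], then G [8,9], then G [9,10] gives a common subsequence of length 4. The LCS DP gives dp[9][10] = 4, so this is optimal.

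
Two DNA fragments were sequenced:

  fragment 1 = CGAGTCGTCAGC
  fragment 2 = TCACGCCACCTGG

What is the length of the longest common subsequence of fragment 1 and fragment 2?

One common subsequence of length 7: C at fragment 1[1]=fragment 2[2]; then A at fragment 1[3]=fragment 2[3]; then G at fragment 1[4]=fragment 2[5]; then C at fragment 1[6]=fragment 2[6]; then C at fragment 1[9]=fragment 2[7]; then A at fragment 1[10]=fragment 2[8]; then G at fragment 1[11]=fragment 2[13]. Since dp[12][13] = 7, nothing longer is possible.

7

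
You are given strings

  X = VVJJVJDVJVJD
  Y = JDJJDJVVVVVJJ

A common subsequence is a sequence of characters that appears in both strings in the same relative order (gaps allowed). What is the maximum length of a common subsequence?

Match J (X #3, Y #1), then J (X #4, Y #3), then J (X #6, Y #4), then D (X #7, Y #5), then V (X #8, Y #11), then J (X #9, Y #12), then J (X #11, Y #13) — 7 characters in the same relative order in both. dp[12][13] = 7 confirms this is the maximum.

7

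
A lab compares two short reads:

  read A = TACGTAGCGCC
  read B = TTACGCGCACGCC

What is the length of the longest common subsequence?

9

One common subsequence of length 9: T at read A[1]=read B[2]; then A at read A[2]=read B[3]; then C at read A[3]=read B[6]; then G at read A[4]=read B[7]; then A at read A[6]=read B[9]; then C at read A[8]=read B[10]; then G at read A[9]=read B[11]; then C at read A[10]=read B[12]; then C at read A[11]=read B[13], and the DP table's final entry dp[11][13] is also 9, so no common subsequence is longer.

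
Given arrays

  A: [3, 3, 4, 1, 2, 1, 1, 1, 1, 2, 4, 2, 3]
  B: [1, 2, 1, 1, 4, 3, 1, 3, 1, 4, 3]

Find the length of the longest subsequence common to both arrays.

Let dp[i][j] be the LCS length of the first i values of A and the first j values of B. dp[i][j] = dp[i-1][j-1]+1 when the i-th and j-th values match, else max(dp[i-1][j], dp[i][j-1]).
    ·  1  2  1  1  4  3  1  3  1  4  3
 ·  0  0  0  0  0  0  0  0  0  0  0  0
 3  0  0  0  0  0  0  1  1  1  1  1  1
 3  0  0  0  0  0  0  1  1  2  2  2  2
 4  0  0  0  0  0  1  1  1  2  2  3  3
 1  0  1  1  1  1  1  1  2  2  3  3  3
 2  0  1  2  2  2  2  2  2  2  3  3  3
 1  0  1  2  3  3  3  3  3  3  3  3  3
 1  0  1  2  3  4  4  4  4  4  4  4  4
 1  0  1  2  3  4  4  4  5  5  5  5  5
 1  0  1  2  3  4  4  4  5  5  6  6  6
 2  0  1  2  3  4  4  4  5  5  6  6  6
 4  0  1  2  3  4  5  5  5  5  6  7  7
 2  0  1  2  3  4  5  5  5  5  6  7  7
 3  0  1  2  3  4  5  6  6  6  6  7  8
dp[13][11] = 8. One LCS (by backtracking along matches): 1, 2, 1, 1, 1, 1, 4, 3.

8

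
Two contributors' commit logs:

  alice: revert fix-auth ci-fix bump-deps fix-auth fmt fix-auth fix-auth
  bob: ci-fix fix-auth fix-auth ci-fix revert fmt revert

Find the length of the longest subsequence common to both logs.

Pick fix-auth at alice[2]=bob[3], then ci-fix at alice[3]=bob[4], then fmt at alice[6]=bob[6]; all 3 commits appear in both, in order. dp[8][7] = 3 confirms this is the maximum.

3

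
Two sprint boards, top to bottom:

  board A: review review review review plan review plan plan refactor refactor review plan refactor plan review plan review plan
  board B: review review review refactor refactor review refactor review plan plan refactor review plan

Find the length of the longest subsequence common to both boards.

Taking review (board A #3, board B #1) → review (board A #4, board B #2) → review (board A #6, board B #3) → refactor (board A #9, board B #4) → refactor (board A #10, board B #5) → review (board A #11, board B #6) → refactor (board A #13, board B #7) → plan (board A #14, board B #9) → plan (board A #16, board B #10) → review (board A #17, board B #12) → plan (board A #18, board B #13) gives a common subsequence of length 11. The LCS DP gives dp[18][13] = 11, so this is optimal.

11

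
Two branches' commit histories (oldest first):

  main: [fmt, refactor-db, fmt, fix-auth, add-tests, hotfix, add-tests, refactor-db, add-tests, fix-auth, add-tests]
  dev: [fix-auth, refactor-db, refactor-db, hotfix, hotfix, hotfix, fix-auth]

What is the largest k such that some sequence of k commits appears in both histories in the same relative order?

Taking refactor-db [2,3] → hotfix [6,6] → fix-auth [10,7] gives a common subsequence of length 3. dp[11][7] = 3 confirms this is the maximum.

3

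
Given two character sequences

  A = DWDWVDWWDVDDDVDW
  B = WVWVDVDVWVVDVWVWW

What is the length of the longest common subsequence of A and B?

One common subsequence of length 9: W at A[2]=B[3], D at A[3]=B[5], V at A[5]=B[6], D at A[6]=B[7], W at A[7]=B[9], D at A[9]=B[12], V at A[10]=B[13], V at A[14]=B[15], W at A[16]=B[17]. The LCS DP gives dp[16][17] = 9, so this is optimal.

9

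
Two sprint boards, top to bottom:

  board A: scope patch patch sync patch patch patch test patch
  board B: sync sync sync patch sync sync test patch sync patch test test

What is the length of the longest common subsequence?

Match patch [2,4], then patch [3,8], then sync [4,9], then patch [5,10], then test [8,12] — 5 tasks in the same relative order in both. Since dp[9][12] = 5, nothing longer is possible.

5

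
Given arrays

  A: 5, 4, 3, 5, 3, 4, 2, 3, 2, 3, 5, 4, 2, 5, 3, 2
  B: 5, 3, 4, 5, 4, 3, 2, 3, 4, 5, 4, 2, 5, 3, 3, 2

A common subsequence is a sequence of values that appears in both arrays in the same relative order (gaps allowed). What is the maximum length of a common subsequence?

13

Match 5 at A[1]=B[1]; then 4 at A[2]=B[3]; then 5 at A[4]=B[4]; then 4 at A[6]=B[5]; then 3 at A[8]=B[6]; then 2 at A[9]=B[7]; then 3 at A[10]=B[8]; then 5 at A[11]=B[10]; then 4 at A[12]=B[11]; then 2 at A[13]=B[12]; then 5 at A[14]=B[13]; then 3 at A[15]=B[15]; then 2 at A[16]=B[16] — 13 values in the same relative order in both. Since dp[16][16] = 13, nothing longer is possible.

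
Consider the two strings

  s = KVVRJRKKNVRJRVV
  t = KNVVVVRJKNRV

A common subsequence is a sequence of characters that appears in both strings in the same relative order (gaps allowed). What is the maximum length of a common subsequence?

Taking K at s[1]=t[1], V at s[2]=t[5], V at s[3]=t[6], R at s[4]=t[7], J at s[5]=t[8], K at s[8]=t[9], N at s[9]=t[10], R at s[13]=t[11], V at s[15]=t[12] gives a common subsequence of length 9. Since dp[15][12] = 9, nothing longer is possible.

9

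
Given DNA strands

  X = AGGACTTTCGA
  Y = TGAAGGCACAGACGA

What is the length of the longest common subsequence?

Pick A at X[1]=Y[4]; then G at X[2]=Y[5]; then G at X[3]=Y[6]; then A at X[4]=Y[8]; then C at X[5]=Y[9]; then C at X[9]=Y[13]; then G at X[10]=Y[14]; then A at X[11]=Y[15]; all 8 bases appear in both, in order. Since dp[11][15] = 8, nothing longer is possible.

8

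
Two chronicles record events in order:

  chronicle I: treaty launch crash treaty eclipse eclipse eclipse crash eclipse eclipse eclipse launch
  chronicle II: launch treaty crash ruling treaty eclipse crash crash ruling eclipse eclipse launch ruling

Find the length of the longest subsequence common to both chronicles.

Taking treaty (chronicle I #1, chronicle II #2), then crash (chronicle I #3, chronicle II #3), then treaty (chronicle I #4, chronicle II #5), then eclipse (chronicle I #5, chronicle II #6), then crash (chronicle I #8, chronicle II #8), then eclipse (chronicle I #10, chronicle II #10), then eclipse (chronicle I #11, chronicle II #11), then launch (chronicle I #12, chronicle II #12) gives a common subsequence of length 8. The LCS DP gives dp[12][13] = 8, so this is optimal.

8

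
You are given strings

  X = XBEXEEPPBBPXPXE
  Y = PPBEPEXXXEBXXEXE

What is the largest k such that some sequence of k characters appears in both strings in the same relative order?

Pick B (X #2, Y #3), then E (X #3, Y #6), then X (X #4, Y #9), then E (X #6, Y #10), then B (X #9, Y #11), then X (X #12, Y #13), then X (X #14, Y #15), then E (X #15, Y #16); all 8 characters appear in both, in order. Since dp[15][16] = 8, nothing longer is possible.

8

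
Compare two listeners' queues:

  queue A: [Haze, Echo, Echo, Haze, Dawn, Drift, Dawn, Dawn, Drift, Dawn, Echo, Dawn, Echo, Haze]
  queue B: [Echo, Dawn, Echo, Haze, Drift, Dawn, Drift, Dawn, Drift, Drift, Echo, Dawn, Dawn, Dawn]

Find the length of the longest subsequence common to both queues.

One common subsequence of length 9: Echo (queue A #2, queue B #1) → Echo (queue A #3, queue B #3) → Haze (queue A #4, queue B #4) → Dawn (queue A #5, queue B #6) → Drift (queue A #6, queue B #7) → Dawn (queue A #7, queue B #8) → Dawn (queue A #8, queue B #12) → Dawn (queue A #10, queue B #13) → Dawn (queue A #12, queue B #14). dp[14][14] = 9 confirms this is the maximum.

9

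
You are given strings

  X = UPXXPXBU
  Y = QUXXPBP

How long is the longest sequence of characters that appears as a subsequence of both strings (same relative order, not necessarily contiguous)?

Match U at X[1]=Y[2]; then X at X[3]=Y[3]; then X at X[4]=Y[4]; then P at X[5]=Y[5]; then B at X[7]=Y[6] — 5 characters in the same relative order in both. The LCS DP gives dp[8][7] = 5, so this is optimal.

5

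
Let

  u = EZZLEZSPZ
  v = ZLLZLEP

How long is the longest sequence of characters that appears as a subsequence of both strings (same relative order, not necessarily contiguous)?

Let dp[i][j] be the LCS length of the first i characters of u and the first j characters of v. dp[i][j] = dp[i-1][j-1]+1 when the i-th and j-th characters match, else max(dp[i-1][j], dp[i][j-1]).
    ·  Z  L  L  Z  L  E  P
 ·  0  0  0  0  0  0  0  0
 E  0  0  0  0  0  0  1  1
 Z  0  1  1  1  1  1  1  1
 Z  0  1  1  1  2  2  2  2
 L  0  1  2  2  2  3  3  3
 E  0  1  2  2  2  3  4  4
 Z  0  1  2  2  3  3  4  4
 S  0  1  2  2  3  3  4  4
 P  0  1  2  2  3  3  4  5
 Z  0  1  2  2  3  3  4  5
dp[9][7] = 5. One LCS (by backtracking along matches): ZZLEP.

5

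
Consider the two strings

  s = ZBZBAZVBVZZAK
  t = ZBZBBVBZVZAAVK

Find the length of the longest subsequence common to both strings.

10

One common subsequence of length 10: Z [1,1] → B [2,2] → Z [3,3] → B [4,5] → V [7,6] → B [8,7] → V [9,9] → Z [10,10] → A [12,12] → K [13,14]. Since dp[13][14] = 10, nothing longer is possible.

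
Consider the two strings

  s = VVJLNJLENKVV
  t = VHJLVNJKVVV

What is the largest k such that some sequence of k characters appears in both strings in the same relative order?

8

Match V [1,1], then J [3,3], then L [4,4], then N [5,6], then J [6,7], then K [10,8], then V [11,10], then V [12,11] — 8 characters in the same relative order in both. Since dp[12][11] = 8, nothing longer is possible.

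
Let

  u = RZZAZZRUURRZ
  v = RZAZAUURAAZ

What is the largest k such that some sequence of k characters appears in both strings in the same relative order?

Taking R [1,1], Z [2,2], Z [3,4], A [4,5], U [8,6], U [9,7], R [10,8], Z [12,11] gives a common subsequence of length 8. Since dp[12][11] = 8, nothing longer is possible.

8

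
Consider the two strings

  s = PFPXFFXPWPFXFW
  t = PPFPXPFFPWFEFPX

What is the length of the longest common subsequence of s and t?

Match P (s #1, t #2); then F (s #2, t #3); then P (s #3, t #4); then X (s #4, t #5); then F (s #5, t #7); then F (s #6, t #8); then P (s #8, t #9); then W (s #9, t #10); then P (s #10, t #14); then X (s #12, t #15) — 10 characters in the same relative order in both, and the DP table's final entry dp[14][15] is also 10, so no common subsequence is longer.

10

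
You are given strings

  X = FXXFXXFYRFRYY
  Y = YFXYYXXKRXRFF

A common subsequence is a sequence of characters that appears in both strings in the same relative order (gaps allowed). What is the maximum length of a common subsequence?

7

Pick F at X[1]=Y[2], then X at X[2]=Y[3], then X at X[3]=Y[6], then X at X[5]=Y[7], then X at X[6]=Y[10], then F at X[7]=Y[12], then F at X[10]=Y[13]; all 7 characters appear in both, in order, and the DP table's final entry dp[13][13] is also 7, so no common subsequence is longer.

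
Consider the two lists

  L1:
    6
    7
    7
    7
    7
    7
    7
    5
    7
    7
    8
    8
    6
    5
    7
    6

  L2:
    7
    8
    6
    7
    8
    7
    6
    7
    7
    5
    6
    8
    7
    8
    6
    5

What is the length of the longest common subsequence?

Taking 6 (L1 #1, L2 #3), then 7 (L1 #2, L2 #4), then 7 (L1 #3, L2 #6), then 7 (L1 #6, L2 #8), then 7 (L1 #7, L2 #9), then 5 (L1 #8, L2 #10), then 7 (L1 #10, L2 #13), then 8 (L1 #12, L2 #14), then 6 (L1 #13, L2 #15), then 5 (L1 #14, L2 #16) gives a common subsequence of length 10, and the DP table's final entry dp[16][16] is also 10, so no common subsequence is longer.

10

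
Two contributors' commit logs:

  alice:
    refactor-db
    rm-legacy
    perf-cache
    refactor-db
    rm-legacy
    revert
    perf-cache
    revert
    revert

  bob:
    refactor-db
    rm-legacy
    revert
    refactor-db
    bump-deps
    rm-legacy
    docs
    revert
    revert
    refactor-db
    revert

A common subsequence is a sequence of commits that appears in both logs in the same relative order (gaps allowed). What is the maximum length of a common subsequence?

7

One common subsequence of length 7: refactor-db [1,1]; then rm-legacy [2,2]; then refactor-db [4,4]; then rm-legacy [5,6]; then revert [6,8]; then revert [8,9]; then revert [9,11], and the DP table's final entry dp[9][11] is also 7, so no common subsequence is longer.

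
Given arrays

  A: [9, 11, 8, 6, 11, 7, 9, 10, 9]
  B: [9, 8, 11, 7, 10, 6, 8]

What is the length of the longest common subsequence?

5

Let dp[i][j] be the LCS length of the first i values of A and the first j values of B. dp[i][j] = dp[i-1][j-1]+1 when the i-th and j-th values match, else max(dp[i-1][j], dp[i][j-1]).
    ·  9  8 11  7 10  6  8
 ·  0  0  0  0  0  0  0  0
 9  0  1  1  1  1  1  1  1
11  0  1  1  2  2  2  2  2
 8  0  1  2  2  2  2  2  3
 6  0  1  2  2  2  2  3  3
11  0  1  2  3  3  3  3  3
 7  0  1  2  3  4  4  4  4
 9  0  1  2  3  4  4  4  4
10  0  1  2  3  4  5  5  5
 9  0  1  2  3  4  5  5  5
dp[9][7] = 5. One LCS (by backtracking along matches): 9, 8, 11, 7, 10.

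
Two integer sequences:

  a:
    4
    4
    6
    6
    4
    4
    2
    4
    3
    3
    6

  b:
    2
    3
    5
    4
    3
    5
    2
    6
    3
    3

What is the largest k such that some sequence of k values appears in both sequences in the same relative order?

Taking 4 at a[1]=b[4] → 6 at a[4]=b[8] → 3 at a[9]=b[9] → 3 at a[10]=b[10] gives a common subsequence of length 4. dp[11][10] = 4 confirms this is the maximum.

4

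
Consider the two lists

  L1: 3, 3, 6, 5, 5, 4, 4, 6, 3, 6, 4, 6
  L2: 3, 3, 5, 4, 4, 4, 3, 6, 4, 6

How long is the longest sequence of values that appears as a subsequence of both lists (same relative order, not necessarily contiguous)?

Let dp[i][j] be the LCS length of the first i values of L1 and the first j values of L2. dp[i][j] = dp[i-1][j-1]+1 when the i-th and j-th values match, else max(dp[i-1][j], dp[i][j-1]).
    ·  3  3  5  4  4  4  3  6  4  6
 ·  0  0  0  0  0  0  0  0  0  0  0
 3  0  1  1  1  1  1  1  1  1  1  1
 3  0  1  2  2  2  2  2  2  2  2  2
 6  0  1  2  2  2  2  2  2  3  3  3
 5  0  1  2  3  3  3  3  3  3  3  3
 5  0  1  2  3  3  3  3  3  3  3  3
 4  0  1  2  3  4  4  4  4  4  4  4
 4  0  1  2  3  4  5  5  5  5  5  5
 6  0  1  2  3  4  5  5  5  6  6  6
 3  0  1  2  3  4  5  5  6  6  6  6
 6  0  1  2  3  4  5  5  6  7  7  7
 4  0  1  2  3  4  5  6  6  7  8  8
 6  0  1  2  3  4  5  6  6  7  8  9
dp[12][10] = 9. One LCS (by backtracking along matches): 3, 3, 5, 4, 4, 3, 6, 4, 6.

9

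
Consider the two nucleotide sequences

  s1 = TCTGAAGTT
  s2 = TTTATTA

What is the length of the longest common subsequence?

5

Let dp[i][j] be the LCS length of the first i bases of s1 and the first j bases of s2. dp[i][j] = dp[i-1][j-1]+1 when the i-th and j-th bases match, else max(dp[i-1][j], dp[i][j-1]).
    ·  T  T  T  A  T  T  A
 ·  0  0  0  0  0  0  0  0
 T  0  1  1  1  1  1  1  1
 C  0  1  1  1  1  1  1  1
 T  0  1  2  2  2  2  2  2
 G  0  1  2  2  2  2  2  2
 A  0  1  2  2  3  3  3  3
 A  0  1  2  2  3  3  3  4
 G  0  1  2  2  3  3  3  4
 T  0  1  2  3  3  4  4  4
 T  0  1  2  3  3  4  5  5
dp[9][7] = 5. One LCS (by backtracking along matches): TTATT.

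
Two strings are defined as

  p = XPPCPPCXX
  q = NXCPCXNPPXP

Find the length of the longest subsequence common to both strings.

6

Pick X at p[1]=q[2], then P at p[3]=q[4], then C at p[4]=q[5], then P at p[5]=q[8], then P at p[6]=q[9], then X at p[8]=q[10]; all 6 characters appear in both, in order. The LCS DP gives dp[9][11] = 6, so this is optimal.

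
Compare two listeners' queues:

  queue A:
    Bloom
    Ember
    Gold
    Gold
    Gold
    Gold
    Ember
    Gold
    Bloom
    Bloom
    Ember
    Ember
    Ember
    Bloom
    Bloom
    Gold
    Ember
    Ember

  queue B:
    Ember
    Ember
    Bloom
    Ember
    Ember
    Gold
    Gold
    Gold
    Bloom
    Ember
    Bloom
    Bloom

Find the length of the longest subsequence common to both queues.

9

Pick Bloom [1,3], then Ember [2,5], then Gold [5,6], then Gold [6,7], then Gold [8,8], then Bloom [10,9], then Ember [13,10], then Bloom [14,11], then Bloom [15,12]; all 9 songs appear in both, in order. dp[18][12] = 9 confirms this is the maximum.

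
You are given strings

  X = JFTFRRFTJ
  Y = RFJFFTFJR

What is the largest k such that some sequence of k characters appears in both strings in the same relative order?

5

Let dp[i][j] be the LCS length of the first i characters of X and the first j characters of Y. dp[i][j] = dp[i-1][j-1]+1 when the i-th and j-th characters match, else max(dp[i-1][j], dp[i][j-1]).
    ·  R  F  J  F  F  T  F  J  R
 ·  0  0  0  0  0  0  0  0  0  0
 J  0  0  0  1  1  1  1  1  1  1
 F  0  0  1  1  2  2  2  2  2  2
 T  0  0  1  1  2  2  3  3  3  3
 F  0  0  1  1  2  3  3  4  4  4
 R  0  1  1  1  2  3  3  4  4  5
 R  0  1  1  1  2  3  3  4  4  5
 F  0  1  2  2  2  3  3  4  4  5
 T  0  1  2  2  2  3  4  4  4  5
 J  0  1  2  3  3  3  4  4  5  5
dp[9][9] = 5. One LCS (by backtracking along matches): JFTFR.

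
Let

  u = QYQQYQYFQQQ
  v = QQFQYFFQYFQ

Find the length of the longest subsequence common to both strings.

Taking Q at u[1]=v[1]; then Q at u[3]=v[2]; then Q at u[4]=v[4]; then Y at u[5]=v[5]; then Q at u[6]=v[8]; then Y at u[7]=v[9]; then F at u[8]=v[10]; then Q at u[11]=v[11] gives a common subsequence of length 8, and the DP table's final entry dp[11][11] is also 8, so no common subsequence is longer.

8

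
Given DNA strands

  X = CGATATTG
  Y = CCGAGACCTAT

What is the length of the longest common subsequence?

6

Let dp[i][j] be the LCS length of the first i bases of X and the first j bases of Y. dp[i][j] = dp[i-1][j-1]+1 when the i-th and j-th bases match, else max(dp[i-1][j], dp[i][j-1]).
    ·  C  C  G  A  G  A  C  C  T  A  T
 ·  0  0  0  0  0  0  0  0  0  0  0  0
 C  0  1  1  1  1  1  1  1  1  1  1  1
 G  0  1  1  2  2  2  2  2  2  2  2  2
 A  0  1  1  2  3  3  3  3  3  3  3  3
 T  0  1  1  2  3  3  3  3  3  4  4  4
 A  0  1  1  2  3  3  4  4  4  4  5  5
 T  0  1  1  2  3  3  4  4  4  5  5  6
 T  0  1  1  2  3  3  4  4  4  5  5  6
 G  0  1  1  2  3  4  4  4  4  5  5  6
dp[8][11] = 6. One LCS (by backtracking along matches): CGATAT.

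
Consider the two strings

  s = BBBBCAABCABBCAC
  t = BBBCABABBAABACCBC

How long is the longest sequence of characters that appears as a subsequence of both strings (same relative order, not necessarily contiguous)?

One common subsequence of length 11: B (s #2, t #1); then B (s #3, t #2); then B (s #4, t #3); then C (s #5, t #4); then A (s #6, t #5); then A (s #7, t #7); then B (s #8, t #9); then A (s #10, t #11); then B (s #11, t #12); then B (s #12, t #16); then C (s #15, t #17). dp[15][17] = 11 confirms this is the maximum.

11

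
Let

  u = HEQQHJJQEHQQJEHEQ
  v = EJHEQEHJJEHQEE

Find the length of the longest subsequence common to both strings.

11

Match H [1,3], then E [2,4], then Q [3,5], then H [5,7], then J [6,8], then J [7,9], then E [9,10], then H [10,11], then Q [12,12], then E [14,13], then E [16,14] — 11 characters in the same relative order in both. The LCS DP gives dp[17][14] = 11, so this is optimal.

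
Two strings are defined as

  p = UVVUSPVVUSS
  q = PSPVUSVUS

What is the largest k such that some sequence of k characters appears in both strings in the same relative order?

Let dp[i][j] be the LCS length of the first i characters of p and the first j characters of q. dp[i][j] = dp[i-1][j-1]+1 when the i-th and j-th characters match, else max(dp[i-1][j], dp[i][j-1]).
    ·  P  S  P  V  U  S  V  U  S
 ·  0  0  0  0  0  0  0  0  0  0
 U  0  0  0  0  0  1  1  1  1  1
 V  0  0  0  0  1  1  1  2  2  2
 V  0  0  0  0  1  1  1  2  2  2
 U  0  0  0  0  1  2  2  2  3  3
 S  0  0  1  1  1  2  3  3  3  4
 P  0  1  1  2  2  2  3  3  3  4
 V  0  1  1  2  3  3  3  4  4  4
 V  0  1  1  2  3  3  3  4  4  4
 U  0  1  1  2  3  4  4  4  5  5
 S  0  1  2  2  3  4  5  5  5  6
 S  0  1  2  2  3  4  5  5  5  6
dp[11][9] = 6. One LCS (by backtracking along matches): VUSVUS.

6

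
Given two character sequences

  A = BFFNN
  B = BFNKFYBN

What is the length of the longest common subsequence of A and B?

4

Let dp[i][j] be the LCS length of the first i characters of A and the first j characters of B. dp[i][j] = dp[i-1][j-1]+1 when the i-th and j-th characters match, else max(dp[i-1][j], dp[i][j-1]).
    ·  B  F  N  K  F  Y  B  N
 ·  0  0  0  0  0  0  0  0  0
 B  0  1  1  1  1  1  1  1  1
 F  0  1  2  2  2  2  2  2  2
 F  0  1  2  2  2  3  3  3  3
 N  0  1  2  3  3  3  3  3  4
 N  0  1  2  3  3  3  3  3  4
dp[5][8] = 4. One LCS (by backtracking along matches): BFFN.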